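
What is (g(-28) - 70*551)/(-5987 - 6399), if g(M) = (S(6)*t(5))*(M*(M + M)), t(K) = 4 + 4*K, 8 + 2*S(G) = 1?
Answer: 85141/6193 ≈ 13.748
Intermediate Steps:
S(G) = -7/2 (S(G) = -4 + (½)*1 = -4 + ½ = -7/2)
g(M) = -168*M² (g(M) = (-7*(4 + 4*5)/2)*(M*(M + M)) = (-7*(4 + 20)/2)*(M*(2*M)) = (-7/2*24)*(2*M²) = -168*M²)
(g(-28) - 70*551)/(-5987 - 6399) = (-168*(-28)² - 70*551)/(-5987 - 6399) = (-168*784 - 38570)/(-12386) = (-131712 - 38570)*(-1/12386) = -170282*(-1/12386) = 85141/6193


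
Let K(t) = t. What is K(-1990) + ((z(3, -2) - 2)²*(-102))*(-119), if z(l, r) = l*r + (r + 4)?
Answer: 434978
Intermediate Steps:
z(l, r) = 4 + r + l*r (z(l, r) = l*r + (4 + r) = 4 + r + l*r)
K(-1990) + ((z(3, -2) - 2)²*(-102))*(-119) = -1990 + (((4 - 2 + 3*(-2)) - 2)²*(-102))*(-119) = -1990 + (((4 - 2 - 6) - 2)²*(-102))*(-119) = -1990 + ((-4 - 2)²*(-102))*(-119) = -1990 + ((-6)²*(-102))*(-119) = -1990 + (36*(-102))*(-119) = -1990 - 3672*(-119) = -1990 + 436968 = 434978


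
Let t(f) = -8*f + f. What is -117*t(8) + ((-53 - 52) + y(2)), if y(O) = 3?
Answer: 6450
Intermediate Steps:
t(f) = -7*f
-117*t(8) + ((-53 - 52) + y(2)) = -(-819)*8 + ((-53 - 52) + 3) = -117*(-56) + (-105 + 3) = 6552 - 102 = 6450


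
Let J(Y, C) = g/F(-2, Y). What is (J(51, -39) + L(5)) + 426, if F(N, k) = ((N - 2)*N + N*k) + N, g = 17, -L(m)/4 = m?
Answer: 38959/96 ≈ 405.82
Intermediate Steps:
L(m) = -4*m
F(N, k) = N + N*k + N*(-2 + N) (F(N, k) = ((-2 + N)*N + N*k) + N = (N*(-2 + N) + N*k) + N = (N*k + N*(-2 + N)) + N = N + N*k + N*(-2 + N))
J(Y, C) = 17/(6 - 2*Y) (J(Y, C) = 17/((-2*(-1 - 2 + Y))) = 17/((-2*(-3 + Y))) = 17/(6 - 2*Y))
(J(51, -39) + L(5)) + 426 = (-17/(-6 + 2*51) - 4*5) + 426 = (-17/(-6 + 102) - 20) + 426 = (-17/96 - 20) + 426 = -1937/96 + 426 = 38959/96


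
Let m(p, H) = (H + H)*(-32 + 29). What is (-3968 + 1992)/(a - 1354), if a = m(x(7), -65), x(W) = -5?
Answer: 494/241 ≈ 2.0498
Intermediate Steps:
m(p, H) = -6*H (m(p, H) = (2*H)*(-3) = -6*H)
a = 390 (a = -6*(-65) = 390)
(-3968 + 1992)/(a - 1354) = (-3968 + 1992)/(390 - 1354) = -1976/(-964) = -1976*(-1/964) = 494/241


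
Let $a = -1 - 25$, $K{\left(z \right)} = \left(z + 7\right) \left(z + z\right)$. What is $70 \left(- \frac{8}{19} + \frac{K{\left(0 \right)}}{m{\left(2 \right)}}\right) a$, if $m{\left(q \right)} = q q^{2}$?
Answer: $\frac{14560}{19} \approx 766.32$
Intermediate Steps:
$m{\left(q \right)} = q^{3}$
$K{\left(z \right)} = 2 z \left(7 + z\right)$ ($K{\left(z \right)} = \left(7 + z\right) 2 z = 2 z \left(7 + z\right)$)
$a = -26$
$70 \left(- \frac{8}{19} + \frac{K{\left(0 \right)}}{m{\left(2 \right)}}\right) a = 70 \left(- \frac{8}{19} + \frac{2 \cdot 0 \left(7 + 0\right)}{2^{3}}\right) \left(-26\right) = 70 \left(\left(-8\right) \frac{1}{19} + \frac{2 \cdot 0 \cdot 7}{8}\right) \left(-26\right) = 70 \left(- \frac{8}{19} + 0 \cdot \frac{1}{8}\right) \left(-26\right) = 70 \left(- \frac{8}{19} + 0\right) \left(-26\right) = 70 \left(- \frac{8}{19}\right) \left(-26\right) = \left(- \frac{560}{19}\right) \left(-26\right) = \frac{14560}{19}$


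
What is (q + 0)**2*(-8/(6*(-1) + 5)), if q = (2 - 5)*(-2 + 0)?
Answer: 288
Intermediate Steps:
q = 6 (q = -3*(-2) = 6)
(q + 0)**2*(-8/(6*(-1) + 5)) = (6 + 0)**2*(-8/(6*(-1) + 5)) = 6**2*(-8/(-6 + 5)) = 36*(-8/(-1)) = 36*(-8*(-1)) = 36*8 = 288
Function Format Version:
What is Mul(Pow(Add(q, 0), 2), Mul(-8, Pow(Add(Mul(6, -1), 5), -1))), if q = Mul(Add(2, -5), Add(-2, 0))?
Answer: 288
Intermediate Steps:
q = 6 (q = Mul(-3, -2) = 6)
Mul(Pow(Add(q, 0), 2), Mul(-8, Pow(Add(Mul(6, -1), 5), -1))) = Mul(Pow(Add(6, 0), 2), Mul(-8, Pow(Add(Mul(6, -1), 5), -1))) = Mul(Pow(6, 2), Mul(-8, Pow(Add(-6, 5), -1))) = Mul(36, Mul(-8, Pow(-1, -1))) = Mul(36, Mul(-8, -1)) = Mul(36, 8) = 288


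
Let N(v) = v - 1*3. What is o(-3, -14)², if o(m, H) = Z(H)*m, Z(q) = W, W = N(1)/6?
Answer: 1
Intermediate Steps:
N(v) = -3 + v (N(v) = v - 3 = -3 + v)
W = -⅓ (W = (-3 + 1)/6 = -2*⅙ = -⅓ ≈ -0.33333)
Z(q) = -⅓
o(m, H) = -m/3
o(-3, -14)² = (-⅓*(-3))² = 1² = 1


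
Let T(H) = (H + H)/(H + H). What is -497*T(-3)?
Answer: -497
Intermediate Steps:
T(H) = 1 (T(H) = (2*H)/((2*H)) = (2*H)*(1/(2*H)) = 1)
-497*T(-3) = -497*1 = -497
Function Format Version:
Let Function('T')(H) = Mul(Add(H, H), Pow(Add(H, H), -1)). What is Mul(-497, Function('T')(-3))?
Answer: -497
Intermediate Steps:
Function('T')(H) = 1 (Function('T')(H) = Mul(Mul(2, H), Pow(Mul(2, H), -1)) = Mul(Mul(2, H), Mul(Rational(1, 2), Pow(H, -1))) = 1)
Mul(-497, Function('T')(-3)) = Mul(-497, 1) = -497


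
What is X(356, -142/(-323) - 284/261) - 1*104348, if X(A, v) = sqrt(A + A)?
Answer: -104348 + 2*sqrt(178) ≈ -1.0432e+5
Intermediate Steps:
X(A, v) = sqrt(2)*sqrt(A) (X(A, v) = sqrt(2*A) = sqrt(2)*sqrt(A))
X(356, -142/(-323) - 284/261) - 1*104348 = sqrt(2)*sqrt(356) - 1*104348 = sqrt(2)*(2*sqrt(89)) - 104348 = 2*sqrt(178) - 104348 = -104348 + 2*sqrt(178)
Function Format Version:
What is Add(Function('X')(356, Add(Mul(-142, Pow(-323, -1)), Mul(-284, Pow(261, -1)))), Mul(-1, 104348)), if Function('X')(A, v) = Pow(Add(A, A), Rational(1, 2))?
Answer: Add(-104348, Mul(2, Pow(178, Rational(1, 2)))) ≈ -1.0432e+5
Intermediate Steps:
Function('X')(A, v) = Mul(Pow(2, Rational(1, 2)), Pow(A, Rational(1, 2))) (Function('X')(A, v) = Pow(Mul(2, A), Rational(1, 2)) = Mul(Pow(2, Rational(1, 2)), Pow(A, Rational(1, 2))))
Add(Function('X')(356, Add(Mul(-142, Pow(-323, -1)), Mul(-284, Pow(261, -1)))), Mul(-1, 104348)) = Add(Mul(Pow(2, Rational(1, 2)), Pow(356, Rational(1, 2))), Mul(-1, 104348)) = Add(Mul(Pow(2, Rational(1, 2)), Mul(2, Pow(89, Rational(1, 2)))), -104348) = Add(Mul(2, Pow(178, Rational(1, 2))), -104348) = Add(-104348, Mul(2, Pow(178, Rational(1, 2))))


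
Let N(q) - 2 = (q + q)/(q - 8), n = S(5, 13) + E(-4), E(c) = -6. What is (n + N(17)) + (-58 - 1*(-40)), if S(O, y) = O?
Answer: -119/9 ≈ -13.222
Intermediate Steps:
n = -1 (n = 5 - 6 = -1)
N(q) = 2 + 2*q/(-8 + q) (N(q) = 2 + (q + q)/(q - 8) = 2 + (2*q)/(-8 + q) = 2 + 2*q/(-8 + q))
(n + N(17)) + (-58 - 1*(-40)) = (-1 + 4*(-4 + 17)/(-8 + 17)) + (-58 - 1*(-40)) = (-1 + 4*13/9) + (-58 + 40) = (-1 + 4*(1/9)*13) - 18 = (-1 + 52/9) - 18 = 43/9 - 18 = -119/9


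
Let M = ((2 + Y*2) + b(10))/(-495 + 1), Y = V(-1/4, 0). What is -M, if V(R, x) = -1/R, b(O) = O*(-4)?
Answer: -15/247 ≈ -0.060729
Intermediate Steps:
b(O) = -4*O
Y = 4 (Y = -1/((-1/4)) = -1/((-1*1/4)) = -1/(-1/4) = -1*(-4) = 4)
M = 15/247 (M = ((2 + 4*2) - 4*10)/(-495 + 1) = ((2 + 8) - 40)/(-494) = (10 - 40)*(-1/494) = -30*(-1/494) = 15/247 ≈ 0.060729)
-M = -1*15/247 = -15/247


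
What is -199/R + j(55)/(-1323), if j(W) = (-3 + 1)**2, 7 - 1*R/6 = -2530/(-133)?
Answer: 3886385/1410318 ≈ 2.7557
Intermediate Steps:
R = -9594/133 (R = 42 - (-15180)/(-133) = 42 - (-15180)*(-1)/133 = 42 - 6*2530/133 = 42 - 15180/133 = -9594/133 ≈ -72.135)
j(W) = 4 (j(W) = (-2)**2 = 4)
-199/R + j(55)/(-1323) = -199/(-9594/133) + 4/(-1323) = -199*(-133/9594) + 4*(-1/1323) = 26467/9594 - 4/1323 = 3886385/1410318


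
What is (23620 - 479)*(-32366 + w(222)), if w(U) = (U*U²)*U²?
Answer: 12478057096512506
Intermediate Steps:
w(U) = U⁵ (w(U) = U³*U² = U⁵)
(23620 - 479)*(-32366 + w(222)) = (23620 - 479)*(-32366 + 222⁵) = 23141*(-32366 + 539218609632) = 23141*539218577266 = 12478057096512506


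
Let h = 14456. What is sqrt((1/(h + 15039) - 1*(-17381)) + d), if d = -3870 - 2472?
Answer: sqrt(9603433550470)/29495 ≈ 105.07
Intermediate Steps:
d = -6342
sqrt((1/(h + 15039) - 1*(-17381)) + d) = sqrt((1/(14456 + 15039) - 1*(-17381)) - 6342) = sqrt((1/29495 + 17381) - 6342) = sqrt(512652596/29495 - 6342) = sqrt(325595306/29495) = sqrt(9603433550470)/29495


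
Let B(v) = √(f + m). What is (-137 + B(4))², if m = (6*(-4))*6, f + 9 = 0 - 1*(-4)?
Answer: (137 - I*√149)² ≈ 18620.0 - 3344.6*I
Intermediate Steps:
f = -5 (f = -9 + (0 - 1*(-4)) = -9 + (0 + 4) = -9 + 4 = -5)
m = -144 (m = -24*6 = -144)
B(v) = I*√149 (B(v) = √(-5 - 144) = √(-149) = I*√149)
(-137 + B(4))² = (-137 + I*√149)²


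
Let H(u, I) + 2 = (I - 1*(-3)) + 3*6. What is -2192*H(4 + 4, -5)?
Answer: -30688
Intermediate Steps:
H(u, I) = 19 + I (H(u, I) = -2 + ((I - 1*(-3)) + 3*6) = -2 + ((I + 3) + 18) = -2 + ((3 + I) + 18) = -2 + (21 + I) = 19 + I)
-2192*H(4 + 4, -5) = -2192*(19 - 5) = -2192*14 = -30688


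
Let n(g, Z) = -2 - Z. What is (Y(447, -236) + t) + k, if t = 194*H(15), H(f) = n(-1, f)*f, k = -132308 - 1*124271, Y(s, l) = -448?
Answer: -306497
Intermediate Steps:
k = -256579 (k = -132308 - 124271 = -256579)
H(f) = f*(-2 - f) (H(f) = (-2 - f)*f = f*(-2 - f))
t = -49470 (t = 194*(-1*15*(2 + 15)) = 194*(-1*15*17) = 194*(-255) = -49470)
(Y(447, -236) + t) + k = (-448 - 49470) - 256579 = -49918 - 256579 = -306497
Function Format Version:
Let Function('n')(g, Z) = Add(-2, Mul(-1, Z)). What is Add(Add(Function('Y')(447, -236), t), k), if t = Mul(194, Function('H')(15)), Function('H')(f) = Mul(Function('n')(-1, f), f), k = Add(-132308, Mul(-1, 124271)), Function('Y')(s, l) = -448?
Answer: -306497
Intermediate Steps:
k = -256579 (k = Add(-132308, -124271) = -256579)
Function('H')(f) = Mul(f, Add(-2, Mul(-1, f))) (Function('H')(f) = Mul(Add(-2, Mul(-1, f)), f) = Mul(f, Add(-2, Mul(-1, f))))
t = -49470 (t = Mul(194, Mul(-1, 15, Add(2, 15))) = Mul(194, Mul(-1, 15, 17)) = Mul(194, -255) = -49470)
Add(Add(Function('Y')(447, -236), t), k) = Add(Add(-448, -49470), -256579) = Add(-49918, -256579) = -306497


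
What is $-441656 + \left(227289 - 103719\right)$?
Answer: $-318086$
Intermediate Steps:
$-441656 + \left(227289 - 103719\right) = -441656 + 123570 = -318086$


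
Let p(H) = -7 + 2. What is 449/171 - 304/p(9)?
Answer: 54229/855 ≈ 63.426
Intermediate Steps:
p(H) = -5
449/171 - 304/p(9) = 449/171 - 304/(-5) = 449*(1/171) - 304*(-⅕) = 449/171 + 304/5 = 54229/855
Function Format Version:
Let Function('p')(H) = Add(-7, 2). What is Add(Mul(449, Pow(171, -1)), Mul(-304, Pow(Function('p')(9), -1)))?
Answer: Rational(54229, 855) ≈ 63.426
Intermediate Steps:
Function('p')(H) = -5
Add(Mul(449, Pow(171, -1)), Mul(-304, Pow(Function('p')(9), -1))) = Add(Mul(449, Pow(171, -1)), Mul(-304, Pow(-5, -1))) = Add(Mul(449, Rational(1, 171)), Mul(-304, Rational(-1, 5))) = Add(Rational(449, 171), Rational(304, 5)) = Rational(54229, 855)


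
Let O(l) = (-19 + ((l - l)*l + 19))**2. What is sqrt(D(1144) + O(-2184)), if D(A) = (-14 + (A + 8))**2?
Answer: 1138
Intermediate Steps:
O(l) = 0 (O(l) = (-19 + (0*l + 19))**2 = (-19 + (0 + 19))**2 = (-19 + 19)**2 = 0**2 = 0)
D(A) = (-6 + A)**2 (D(A) = (-14 + (8 + A))**2 = (-6 + A)**2)
sqrt(D(1144) + O(-2184)) = sqrt((-6 + 1144)**2 + 0) = sqrt(1138**2 + 0) = sqrt(1295044 + 0) = sqrt(1295044) = 1138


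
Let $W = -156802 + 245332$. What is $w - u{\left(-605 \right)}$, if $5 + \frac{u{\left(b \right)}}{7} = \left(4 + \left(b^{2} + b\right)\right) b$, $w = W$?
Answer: $1547659205$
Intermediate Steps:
$W = 88530$
$w = 88530$
$u{\left(b \right)} = -35 + 7 b \left(4 + b + b^{2}\right)$ ($u{\left(b \right)} = -35 + 7 \left(4 + \left(b^{2} + b\right)\right) b = -35 + 7 \left(4 + \left(b + b^{2}\right)\right) b = -35 + 7 \left(4 + b + b^{2}\right) b = -35 + 7 b \left(4 + b + b^{2}\right)$)
$w - u{\left(-605 \right)} = 88530 - \left(-35 + 7 \left(-605\right)^{2} + 7 \left(-605\right)^{3} + 28 \left(-605\right)\right) = 88530 - \left(-35 + 7 \cdot 366025 + 7 \left(-221445125\right) - 16940\right) = 88530 - \left(-35 + 2562175 - 1550115875 - 16940\right) = 88530 - -1547570675 = 88530 + 1547570675 = 1547659205$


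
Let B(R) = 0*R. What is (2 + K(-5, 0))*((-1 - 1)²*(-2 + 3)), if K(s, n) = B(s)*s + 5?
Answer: 28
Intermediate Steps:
B(R) = 0
K(s, n) = 5 (K(s, n) = 0*s + 5 = 0 + 5 = 5)
(2 + K(-5, 0))*((-1 - 1)²*(-2 + 3)) = (2 + 5)*((-1 - 1)²*(-2 + 3)) = 7*((-2)²*1) = 7*(4*1) = 7*4 = 28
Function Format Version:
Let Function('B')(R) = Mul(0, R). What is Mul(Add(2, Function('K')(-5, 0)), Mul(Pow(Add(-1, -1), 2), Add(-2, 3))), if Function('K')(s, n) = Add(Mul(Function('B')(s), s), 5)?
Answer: 28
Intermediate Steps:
Function('B')(R) = 0
Function('K')(s, n) = 5 (Function('K')(s, n) = Add(Mul(0, s), 5) = Add(0, 5) = 5)
Mul(Add(2, Function('K')(-5, 0)), Mul(Pow(Add(-1, -1), 2), Add(-2, 3))) = Mul(Add(2, 5), Mul(Pow(Add(-1, -1), 2), Add(-2, 3))) = Mul(7, Mul(Pow(-2, 2), 1)) = Mul(7, Mul(4, 1)) = Mul(7, 4) = 28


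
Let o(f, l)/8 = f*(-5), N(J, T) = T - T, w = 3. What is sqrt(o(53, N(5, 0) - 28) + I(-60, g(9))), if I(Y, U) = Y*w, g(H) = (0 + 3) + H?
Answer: 10*I*sqrt(23) ≈ 47.958*I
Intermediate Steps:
N(J, T) = 0
g(H) = 3 + H
I(Y, U) = 3*Y (I(Y, U) = Y*3 = 3*Y)
o(f, l) = -40*f (o(f, l) = 8*(f*(-5)) = 8*(-5*f) = -40*f)
sqrt(o(53, N(5, 0) - 28) + I(-60, g(9))) = sqrt(-40*53 + 3*(-60)) = sqrt(-2120 - 180) = sqrt(-2300) = 10*I*sqrt(23)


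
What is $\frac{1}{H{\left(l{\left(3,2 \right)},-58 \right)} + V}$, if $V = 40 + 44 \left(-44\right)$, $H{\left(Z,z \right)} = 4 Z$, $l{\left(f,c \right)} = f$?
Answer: $- \frac{1}{1884} \approx -0.00053079$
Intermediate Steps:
$V = -1896$ ($V = 40 - 1936 = -1896$)
$\frac{1}{H{\left(l{\left(3,2 \right)},-58 \right)} + V} = \frac{1}{4 \cdot 3 - 1896} = \frac{1}{12 - 1896} = \frac{1}{-1884} = - \frac{1}{1884}$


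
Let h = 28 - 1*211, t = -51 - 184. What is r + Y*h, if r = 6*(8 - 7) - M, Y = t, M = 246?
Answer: 42765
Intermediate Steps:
t = -235
Y = -235
r = -240 (r = 6*(8 - 7) - 1*246 = 6*1 - 246 = 6 - 246 = -240)
h = -183 (h = 28 - 211 = -183)
r + Y*h = -240 - 235*(-183) = -240 + 43005 = 42765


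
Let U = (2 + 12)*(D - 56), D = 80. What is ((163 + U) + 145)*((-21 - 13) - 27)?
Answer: -39284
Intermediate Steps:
U = 336 (U = (2 + 12)*(80 - 56) = 14*24 = 336)
((163 + U) + 145)*((-21 - 13) - 27) = ((163 + 336) + 145)*((-21 - 13) - 27) = (499 + 145)*(-34 - 27) = 644*(-61) = -39284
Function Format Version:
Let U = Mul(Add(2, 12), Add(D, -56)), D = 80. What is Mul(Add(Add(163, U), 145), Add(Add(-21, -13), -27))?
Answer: -39284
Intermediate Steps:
U = 336 (U = Mul(Add(2, 12), Add(80, -56)) = Mul(14, 24) = 336)
Mul(Add(Add(163, U), 145), Add(Add(-21, -13), -27)) = Mul(Add(Add(163, 336), 145), Add(Add(-21, -13), -27)) = Mul(Add(499, 145), Add(-34, -27)) = Mul(644, -61) = -39284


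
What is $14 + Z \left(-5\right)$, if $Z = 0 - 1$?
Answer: $19$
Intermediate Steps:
$Z = -1$
$14 + Z \left(-5\right) = 14 - -5 = 14 + 5 = 19$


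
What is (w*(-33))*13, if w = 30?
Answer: -12870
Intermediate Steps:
(w*(-33))*13 = (30*(-33))*13 = -990*13 = -12870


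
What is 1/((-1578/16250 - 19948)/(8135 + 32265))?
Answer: -328250000/162078289 ≈ -2.0253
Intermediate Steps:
1/((-1578/16250 - 19948)/(8135 + 32265)) = 1/((-1578*1/16250 - 19948)/40400) = 1/((-789/8125 - 19948)*(1/40400)) = 1/(-162078289/8125*1/40400) = 1/(-162078289/328250000) = -328250000/162078289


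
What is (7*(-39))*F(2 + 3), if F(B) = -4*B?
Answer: 5460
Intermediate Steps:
(7*(-39))*F(2 + 3) = (7*(-39))*(-4*(2 + 3)) = -(-1092)*5 = -273*(-20) = 5460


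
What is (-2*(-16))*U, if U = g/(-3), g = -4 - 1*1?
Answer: 160/3 ≈ 53.333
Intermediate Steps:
g = -5 (g = -4 - 1 = -5)
U = 5/3 (U = -5/(-3) = -⅓*(-5) = 5/3 ≈ 1.6667)
(-2*(-16))*U = -2*(-16)*(5/3) = 32*(5/3) = 160/3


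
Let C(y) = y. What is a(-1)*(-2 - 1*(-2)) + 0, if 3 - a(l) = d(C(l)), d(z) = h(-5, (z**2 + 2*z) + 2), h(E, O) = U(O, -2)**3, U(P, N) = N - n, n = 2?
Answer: 0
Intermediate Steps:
U(P, N) = -2 + N (U(P, N) = N - 1*2 = N - 2 = -2 + N)
h(E, O) = -64 (h(E, O) = (-2 - 2)**3 = (-4)**3 = -64)
d(z) = -64
a(l) = 67 (a(l) = 3 - 1*(-64) = 3 + 64 = 67)
a(-1)*(-2 - 1*(-2)) + 0 = 67*(-2 - 1*(-2)) + 0 = 67*(-2 + 2) + 0 = 67*0 + 0 = 0 + 0 = 0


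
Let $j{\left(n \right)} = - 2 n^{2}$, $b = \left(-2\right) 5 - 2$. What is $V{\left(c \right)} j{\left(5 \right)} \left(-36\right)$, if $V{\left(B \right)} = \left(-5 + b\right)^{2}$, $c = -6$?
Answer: $520200$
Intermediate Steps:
$b = -12$ ($b = -10 - 2 = -12$)
$V{\left(B \right)} = 289$ ($V{\left(B \right)} = \left(-5 - 12\right)^{2} = \left(-17\right)^{2} = 289$)
$V{\left(c \right)} j{\left(5 \right)} \left(-36\right) = 289 \left(- 2 \cdot 5^{2}\right) \left(-36\right) = 289 \left(\left(-2\right) 25\right) \left(-36\right) = 289 \left(-50\right) \left(-36\right) = \left(-14450\right) \left(-36\right) = 520200$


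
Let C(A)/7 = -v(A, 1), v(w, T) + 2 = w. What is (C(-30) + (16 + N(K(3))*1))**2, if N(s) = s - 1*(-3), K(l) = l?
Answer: 60516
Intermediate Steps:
v(w, T) = -2 + w
C(A) = 14 - 7*A (C(A) = 7*(-(-2 + A)) = 7*(2 - A) = 14 - 7*A)
N(s) = 3 + s (N(s) = s + 3 = 3 + s)
(C(-30) + (16 + N(K(3))*1))**2 = ((14 - 7*(-30)) + (16 + (3 + 3)*1))**2 = ((14 + 210) + (16 + 6*1))**2 = (224 + (16 + 6))**2 = (224 + 22)**2 = 246**2 = 60516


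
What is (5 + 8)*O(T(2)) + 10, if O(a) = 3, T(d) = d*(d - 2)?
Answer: 49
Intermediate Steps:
T(d) = d*(-2 + d)
(5 + 8)*O(T(2)) + 10 = (5 + 8)*3 + 10 = 13*3 + 10 = 39 + 10 = 49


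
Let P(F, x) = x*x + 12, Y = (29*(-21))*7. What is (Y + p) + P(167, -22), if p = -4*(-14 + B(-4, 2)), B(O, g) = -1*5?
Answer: -3691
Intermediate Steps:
B(O, g) = -5
p = 76 (p = -4*(-14 - 5) = -4*(-19) = 76)
Y = -4263 (Y = -609*7 = -4263)
P(F, x) = 12 + x² (P(F, x) = x² + 12 = 12 + x²)
(Y + p) + P(167, -22) = (-4263 + 76) + (12 + (-22)²) = -4187 + (12 + 484) = -4187 + 496 = -3691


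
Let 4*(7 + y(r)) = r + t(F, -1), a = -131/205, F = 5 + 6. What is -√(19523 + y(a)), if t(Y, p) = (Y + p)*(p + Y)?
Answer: -√3284815245/410 ≈ -139.79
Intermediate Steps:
F = 11
a = -131/205 (a = -131*1/205 = -131/205 ≈ -0.63902)
t(Y, p) = (Y + p)² (t(Y, p) = (Y + p)*(Y + p) = (Y + p)²)
y(r) = 18 + r/4 (y(r) = -7 + (r + (11 - 1)²)/4 = -7 + (r + 10²)/4 = -7 + (r + 100)/4 = -7 + (100 + r)/4 = -7 + (25 + r/4) = 18 + r/4)
-√(19523 + y(a)) = -√(19523 + (18 + (¼)*(-131/205))) = -√(19523 + (18 - 131/820)) = -√(19523 + 14629/820) = -√(16023489/820) = -√3284815245/410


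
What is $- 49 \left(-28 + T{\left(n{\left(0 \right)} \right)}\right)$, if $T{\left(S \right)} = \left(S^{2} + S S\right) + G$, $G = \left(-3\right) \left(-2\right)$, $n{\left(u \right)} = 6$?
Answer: $-2450$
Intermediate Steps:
$G = 6$
$T{\left(S \right)} = 6 + 2 S^{2}$ ($T{\left(S \right)} = \left(S^{2} + S S\right) + 6 = \left(S^{2} + S^{2}\right) + 6 = 2 S^{2} + 6 = 6 + 2 S^{2}$)
$- 49 \left(-28 + T{\left(n{\left(0 \right)} \right)}\right) = - 49 \left(-28 + \left(6 + 2 \cdot 6^{2}\right)\right) = - 49 \left(-28 + \left(6 + 2 \cdot 36\right)\right) = - 49 \left(-28 + \left(6 + 72\right)\right) = - 49 \left(-28 + 78\right) = \left(-49\right) 50 = -2450$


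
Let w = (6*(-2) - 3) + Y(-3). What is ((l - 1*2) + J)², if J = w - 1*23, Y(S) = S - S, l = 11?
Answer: 841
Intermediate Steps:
Y(S) = 0
w = -15 (w = (6*(-2) - 3) + 0 = (-12 - 3) + 0 = -15 + 0 = -15)
J = -38 (J = -15 - 1*23 = -15 - 23 = -38)
((l - 1*2) + J)² = ((11 - 1*2) - 38)² = ((11 - 2) - 38)² = (9 - 38)² = (-29)² = 841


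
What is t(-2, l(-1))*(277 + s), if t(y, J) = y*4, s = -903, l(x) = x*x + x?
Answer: 5008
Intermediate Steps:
l(x) = x + x**2 (l(x) = x**2 + x = x + x**2)
t(y, J) = 4*y
t(-2, l(-1))*(277 + s) = (4*(-2))*(277 - 903) = -8*(-626) = 5008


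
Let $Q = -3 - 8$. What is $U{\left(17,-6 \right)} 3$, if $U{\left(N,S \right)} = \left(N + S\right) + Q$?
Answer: $0$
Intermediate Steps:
$Q = -11$
$U{\left(N,S \right)} = -11 + N + S$ ($U{\left(N,S \right)} = \left(N + S\right) - 11 = -11 + N + S$)
$U{\left(17,-6 \right)} 3 = \left(-11 + 17 - 6\right) 3 = 0 \cdot 3 = 0$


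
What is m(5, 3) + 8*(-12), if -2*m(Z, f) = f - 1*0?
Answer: -195/2 ≈ -97.500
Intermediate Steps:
m(Z, f) = -f/2 (m(Z, f) = -(f - 1*0)/2 = -(f + 0)/2 = -f/2)
m(5, 3) + 8*(-12) = -½*3 + 8*(-12) = -3/2 - 96 = -195/2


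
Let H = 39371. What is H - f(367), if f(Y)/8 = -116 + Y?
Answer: 37363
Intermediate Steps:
f(Y) = -928 + 8*Y (f(Y) = 8*(-116 + Y) = -928 + 8*Y)
H - f(367) = 39371 - (-928 + 8*367) = 39371 - (-928 + 2936) = 39371 - 1*2008 = 39371 - 2008 = 37363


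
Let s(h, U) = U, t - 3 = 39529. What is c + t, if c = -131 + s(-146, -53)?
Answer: 39348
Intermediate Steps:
t = 39532 (t = 3 + 39529 = 39532)
c = -184 (c = -131 - 53 = -184)
c + t = -184 + 39532 = 39348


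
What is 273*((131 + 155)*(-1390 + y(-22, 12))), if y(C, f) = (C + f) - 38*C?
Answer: -44035992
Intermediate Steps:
y(C, f) = f - 37*C
273*((131 + 155)*(-1390 + y(-22, 12))) = 273*((131 + 155)*(-1390 + (12 - 37*(-22)))) = 273*(286*(-1390 + (12 + 814))) = 273*(286*(-1390 + 826)) = 273*(286*(-564)) = 273*(-161304) = -44035992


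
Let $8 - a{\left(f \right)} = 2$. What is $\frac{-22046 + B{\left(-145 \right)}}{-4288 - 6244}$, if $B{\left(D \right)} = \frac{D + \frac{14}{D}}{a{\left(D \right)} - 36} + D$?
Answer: $\frac{32169937}{15271400} \approx 2.1065$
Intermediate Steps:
$a{\left(f \right)} = 6$ ($a{\left(f \right)} = 8 - 2 = 6$)
$B{\left(D \right)} = - \frac{7}{15 D} + \frac{29 D}{30}$ ($B{\left(D \right)} = \frac{D + \frac{14}{D}}{6 - 36} + D = \frac{D + \frac{14}{D}}{-30} + D = \left(D + \frac{14}{D}\right) \left(- \frac{1}{30}\right) + D = \left(- \frac{7}{15 D} - \frac{D}{30}\right) + D = - \frac{7}{15 D} + \frac{29 D}{30}$)
$\frac{-22046 + B{\left(-145 \right)}}{-4288 - 6244} = \frac{-22046 + \frac{-14 + 29 \left(-145\right)^{2}}{30 \left(-145\right)}}{-4288 - 6244} = \frac{-22046 + \frac{1}{30} \left(- \frac{1}{145}\right) \left(-14 + 29 \cdot 21025\right)}{-10532} = \left(-22046 + \frac{1}{30} \left(- \frac{1}{145}\right) \left(-14 + 609725\right)\right) \left(- \frac{1}{10532}\right) = \left(-22046 + \frac{1}{30} \left(- \frac{1}{145}\right) 609711\right) \left(- \frac{1}{10532}\right) = \left(-22046 - \frac{203237}{1450}\right) \left(- \frac{1}{10532}\right) = \left(- \frac{32169937}{1450}\right) \left(- \frac{1}{10532}\right) = \frac{32169937}{15271400}$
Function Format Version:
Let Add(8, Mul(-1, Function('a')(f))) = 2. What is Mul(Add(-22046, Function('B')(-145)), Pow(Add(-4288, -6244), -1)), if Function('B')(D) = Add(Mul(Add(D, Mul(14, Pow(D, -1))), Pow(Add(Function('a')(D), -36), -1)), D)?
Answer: Rational(32169937, 15271400) ≈ 2.1065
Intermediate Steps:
Function('a')(f) = 6 (Function('a')(f) = Add(8, Mul(-1, 2)) = Add(8, -2) = 6)
Function('B')(D) = Add(Mul(Rational(-7, 15), Pow(D, -1)), Mul(Rational(29, 30), D)) (Function('B')(D) = Add(Mul(Add(D, Mul(14, Pow(D, -1))), Pow(Add(6, -36), -1)), D) = Add(Mul(Add(D, Mul(14, Pow(D, -1))), Pow(-30, -1)), D) = Add(Mul(Add(D, Mul(14, Pow(D, -1))), Rational(-1, 30)), D) = Add(Add(Mul(Rational(-7, 15), Pow(D, -1)), Mul(Rational(-1, 30), D)), D) = Add(Mul(Rational(-7, 15), Pow(D, -1)), Mul(Rational(29, 30), D)))
Mul(Add(-22046, Function('B')(-145)), Pow(Add(-4288, -6244), -1)) = Mul(Add(-22046, Mul(Rational(1, 30), Pow(-145, -1), Add(-14, Mul(29, Pow(-145, 2))))), Pow(Add(-4288, -6244), -1)) = Mul(Add(-22046, Mul(Rational(1, 30), Rational(-1, 145), Add(-14, Mul(29, 21025)))), Pow(-10532, -1)) = Mul(Add(-22046, Mul(Rational(1, 30), Rational(-1, 145), Add(-14, 609725))), Rational(-1, 10532)) = Mul(Add(-22046, Mul(Rational(1, 30), Rational(-1, 145), 609711)), Rational(-1, 10532)) = Mul(Add(-22046, Rational(-203237, 1450)), Rational(-1, 10532)) = Mul(Rational(-32169937, 1450), Rational(-1, 10532)) = Rational(32169937, 15271400)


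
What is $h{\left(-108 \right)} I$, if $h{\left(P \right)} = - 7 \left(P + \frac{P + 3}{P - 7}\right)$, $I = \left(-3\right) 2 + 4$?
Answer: $- \frac{34482}{23} \approx -1499.2$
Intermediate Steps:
$I = -2$ ($I = -6 + 4 = -2$)
$h{\left(P \right)} = - 7 P - \frac{7 \left(3 + P\right)}{-7 + P}$ ($h{\left(P \right)} = - 7 \left(P + \frac{3 + P}{-7 + P}\right) = - 7 P - \frac{7 \left(3 + P\right)}{-7 + P}$)
$h{\left(-108 \right)} I = \frac{7 \left(-3 - \left(-108\right)^{2} + 6 \left(-108\right)\right)}{-7 - 108} \left(-2\right) = \frac{7 \left(-3 - 11664 - 648\right)}{-115} \left(-2\right) = 7 \left(- \frac{1}{115}\right) \left(-3 - 11664 - 648\right) \left(-2\right) = 7 \left(- \frac{1}{115}\right) \left(-12315\right) \left(-2\right) = \frac{17241}{23} \left(-2\right) = - \frac{34482}{23}$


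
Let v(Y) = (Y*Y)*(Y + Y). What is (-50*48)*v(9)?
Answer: -3499200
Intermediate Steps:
v(Y) = 2*Y**3 (v(Y) = Y**2*(2*Y) = 2*Y**3)
(-50*48)*v(9) = (-50*48)*(2*9**3) = -4800*729 = -2400*1458 = -3499200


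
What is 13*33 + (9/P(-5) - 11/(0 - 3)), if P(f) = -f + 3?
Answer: 10411/24 ≈ 433.79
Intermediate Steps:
P(f) = 3 - f
13*33 + (9/P(-5) - 11/(0 - 3)) = 13*33 + (9/(3 - 1*(-5)) - 11/(0 - 3)) = 429 + (9/(3 + 5) - 11/(-3)) = 429 + (9/8 - 11*(-⅓)) = 429 + (9*(⅛) + 11/3) = 429 + (9/8 + 11/3) = 429 + 115/24 = 10411/24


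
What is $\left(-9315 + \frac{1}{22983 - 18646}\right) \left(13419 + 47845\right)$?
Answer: $- \frac{2475013770656}{4337} \approx -5.7067 \cdot 10^{8}$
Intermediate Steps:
$\left(-9315 + \frac{1}{22983 - 18646}\right) \left(13419 + 47845\right) = \left(-9315 + \frac{1}{4337}\right) 61264 = \left(- \frac{40399154}{4337}\right) 61264 = - \frac{2475013770656}{4337}$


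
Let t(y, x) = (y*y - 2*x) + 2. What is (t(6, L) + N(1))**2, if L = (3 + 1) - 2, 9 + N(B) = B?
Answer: 676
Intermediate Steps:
N(B) = -9 + B
L = 2 (L = 4 - 2 = 2)
t(y, x) = 2 + y**2 - 2*x (t(y, x) = (y**2 - 2*x) + 2 = 2 + y**2 - 2*x)
(t(6, L) + N(1))**2 = ((2 + 6**2 - 2*2) + (-9 + 1))**2 = ((2 + 36 - 4) - 8)**2 = (34 - 8)**2 = 26**2 = 676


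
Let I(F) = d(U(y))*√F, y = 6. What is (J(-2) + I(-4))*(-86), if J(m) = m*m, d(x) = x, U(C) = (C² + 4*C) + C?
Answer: -344 - 11352*I ≈ -344.0 - 11352.0*I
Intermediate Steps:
U(C) = C² + 5*C
J(m) = m²
I(F) = 66*√F (I(F) = (6*(5 + 6))*√F = (6*11)*√F = 66*√F)
(J(-2) + I(-4))*(-86) = ((-2)² + 66*√(-4))*(-86) = (4 + 66*(2*I))*(-86) = (4 + 132*I)*(-86) = -344 - 11352*I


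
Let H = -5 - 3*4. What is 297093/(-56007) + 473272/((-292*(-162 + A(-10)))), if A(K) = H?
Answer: 914840665/243947823 ≈ 3.7501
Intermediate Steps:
H = -17 (H = -5 - 1*12 = -5 - 12 = -17)
A(K) = -17
297093/(-56007) + 473272/((-292*(-162 + A(-10)))) = 297093/(-56007) + 473272/((-292*(-162 - 17))) = 297093*(-1/56007) + 473272/((-292*(-179))) = -99031/18669 + 473272/52268 = -99031/18669 + 473272*(1/52268) = -99031/18669 + 118318/13067 = 914840665/243947823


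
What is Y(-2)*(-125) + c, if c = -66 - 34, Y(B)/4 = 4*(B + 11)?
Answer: -18100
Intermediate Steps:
Y(B) = 176 + 16*B (Y(B) = 4*(4*(B + 11)) = 4*(4*(11 + B)) = 4*(44 + 4*B) = 176 + 16*B)
c = -100
Y(-2)*(-125) + c = (176 + 16*(-2))*(-125) - 100 = (176 - 32)*(-125) - 100 = 144*(-125) - 100 = -18000 - 100 = -18100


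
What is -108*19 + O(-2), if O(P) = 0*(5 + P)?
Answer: -2052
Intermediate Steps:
O(P) = 0
-108*19 + O(-2) = -108*19 + 0 = -2052 + 0 = -2052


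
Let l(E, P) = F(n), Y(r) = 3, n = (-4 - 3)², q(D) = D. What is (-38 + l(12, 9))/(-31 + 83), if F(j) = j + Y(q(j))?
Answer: 7/26 ≈ 0.26923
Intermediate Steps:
n = 49 (n = (-7)² = 49)
F(j) = 3 + j (F(j) = j + 3 = 3 + j)
l(E, P) = 52 (l(E, P) = 3 + 49 = 52)
(-38 + l(12, 9))/(-31 + 83) = (-38 + 52)/(-31 + 83) = 14/52 = (1/52)*14 = 7/26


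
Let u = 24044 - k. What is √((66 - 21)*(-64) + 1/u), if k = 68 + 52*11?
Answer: I*√394377989669/11702 ≈ 53.666*I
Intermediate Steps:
k = 640 (k = 68 + 572 = 640)
u = 23404 (u = 24044 - 1*640 = 24044 - 640 = 23404)
√((66 - 21)*(-64) + 1/u) = √((66 - 21)*(-64) + 1/23404) = √(45*(-64) + 1/23404) = √(-2880 + 1/23404) = √(-67403519/23404) = I*√394377989669/11702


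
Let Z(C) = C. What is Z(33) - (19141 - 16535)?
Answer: -2573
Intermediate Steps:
Z(33) - (19141 - 16535) = 33 - (19141 - 16535) = 33 - 1*2606 = 33 - 2606 = -2573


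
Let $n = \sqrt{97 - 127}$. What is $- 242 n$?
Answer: $- 242 i \sqrt{30} \approx - 1325.5 i$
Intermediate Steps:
$n = i \sqrt{30}$ ($n = \sqrt{-30} = i \sqrt{30} \approx 5.4772 i$)
$- 242 n = - 242 i \sqrt{30}$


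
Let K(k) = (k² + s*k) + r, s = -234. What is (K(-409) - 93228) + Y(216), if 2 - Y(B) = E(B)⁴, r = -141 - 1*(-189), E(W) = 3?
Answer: 169728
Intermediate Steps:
r = 48 (r = -141 + 189 = 48)
Y(B) = -79 (Y(B) = 2 - 1*3⁴ = 2 - 1*81 = 2 - 81 = -79)
K(k) = 48 + k² - 234*k (K(k) = (k² - 234*k) + 48 = 48 + k² - 234*k)
(K(-409) - 93228) + Y(216) = ((48 + (-409)² - 234*(-409)) - 93228) - 79 = ((48 + 167281 + 95706) - 93228) - 79 = (263035 - 93228) - 79 = 169807 - 79 = 169728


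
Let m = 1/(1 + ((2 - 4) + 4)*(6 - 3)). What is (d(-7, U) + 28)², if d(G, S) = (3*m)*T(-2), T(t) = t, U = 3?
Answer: 36100/49 ≈ 736.73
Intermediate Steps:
m = ⅐ (m = 1/(1 + (-2 + 4)*3) = 1/(1 + 2*3) = 1/(1 + 6) = 1/7 = ⅐ ≈ 0.14286)
d(G, S) = -6/7 (d(G, S) = (3*(⅐))*(-2) = (3/7)*(-2) = -6/7)
(d(-7, U) + 28)² = (-6/7 + 28)² = (190/7)² = 36100/49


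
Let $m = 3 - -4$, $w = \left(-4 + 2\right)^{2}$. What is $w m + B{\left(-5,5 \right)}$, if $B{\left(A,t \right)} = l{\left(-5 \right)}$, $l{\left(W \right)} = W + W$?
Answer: $18$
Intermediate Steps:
$l{\left(W \right)} = 2 W$
$B{\left(A,t \right)} = -10$ ($B{\left(A,t \right)} = 2 \left(-5\right) = -10$)
$w = 4$ ($w = \left(-2\right)^{2} = 4$)
$m = 7$ ($m = 3 + 4 = 7$)
$w m + B{\left(-5,5 \right)} = 4 \cdot 7 - 10 = 28 - 10 = 18$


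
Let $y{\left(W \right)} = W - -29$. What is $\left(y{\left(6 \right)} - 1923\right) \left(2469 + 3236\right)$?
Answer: $-10771040$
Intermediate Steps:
$y{\left(W \right)} = 29 + W$ ($y{\left(W \right)} = W + 29 = 29 + W$)
$\left(y{\left(6 \right)} - 1923\right) \left(2469 + 3236\right) = \left(\left(29 + 6\right) - 1923\right) \left(2469 + 3236\right) = \left(35 - 1923\right) 5705 = \left(-1888\right) 5705 = -10771040$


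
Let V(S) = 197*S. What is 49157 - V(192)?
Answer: 11333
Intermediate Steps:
49157 - V(192) = 49157 - 197*192 = 49157 - 1*37824 = 49157 - 37824 = 11333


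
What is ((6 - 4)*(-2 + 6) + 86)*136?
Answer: 12784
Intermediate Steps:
((6 - 4)*(-2 + 6) + 86)*136 = (2*4 + 86)*136 = (8 + 86)*136 = 94*136 = 12784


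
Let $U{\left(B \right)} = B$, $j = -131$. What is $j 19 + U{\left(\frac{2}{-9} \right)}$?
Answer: $- \frac{22403}{9} \approx -2489.2$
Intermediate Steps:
$j 19 + U{\left(\frac{2}{-9} \right)} = \left(-131\right) 19 + \frac{2}{-9} = -2489 + 2 \left(- \frac{1}{9}\right) = -2489 - \frac{2}{9} = - \frac{22403}{9}$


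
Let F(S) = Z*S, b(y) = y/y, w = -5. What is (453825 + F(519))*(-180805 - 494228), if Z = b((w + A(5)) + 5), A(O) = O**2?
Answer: -306697193352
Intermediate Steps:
b(y) = 1
Z = 1
F(S) = S (F(S) = 1*S = S)
(453825 + F(519))*(-180805 - 494228) = (453825 + 519)*(-180805 - 494228) = 454344*(-675033) = -306697193352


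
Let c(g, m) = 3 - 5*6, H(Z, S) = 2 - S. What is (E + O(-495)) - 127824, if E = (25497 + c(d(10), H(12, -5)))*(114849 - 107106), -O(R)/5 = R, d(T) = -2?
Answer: 197088861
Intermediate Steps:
O(R) = -5*R
c(g, m) = -27 (c(g, m) = 3 - 30 = -27)
E = 197214210 (E = (25497 - 27)*(114849 - 107106) = 25470*7743 = 197214210)
(E + O(-495)) - 127824 = (197214210 - 5*(-495)) - 127824 = (197214210 + 2475) - 127824 = 197216685 - 127824 = 197088861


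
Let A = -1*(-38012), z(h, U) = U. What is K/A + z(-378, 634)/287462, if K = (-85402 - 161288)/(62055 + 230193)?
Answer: 193670784389/88705431006192 ≈ 0.0021833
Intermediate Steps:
A = 38012
K = -13705/16236 (K = -246690/292248 = -246690*1/292248 = -13705/16236 ≈ -0.84411)
K/A + z(-378, 634)/287462 = -13705/16236/38012 + 634/287462 = -13705/16236*1/38012 + 634*(1/287462) = -13705/617162832 + 317/143731 = 193670784389/88705431006192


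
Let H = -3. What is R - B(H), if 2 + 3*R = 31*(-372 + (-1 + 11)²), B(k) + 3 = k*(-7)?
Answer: -8488/3 ≈ -2829.3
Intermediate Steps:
B(k) = -3 - 7*k (B(k) = -3 + k*(-7) = -3 - 7*k)
R = -8434/3 (R = -⅔ + (31*(-372 + (-1 + 11)²))/3 = -⅔ + (31*(-372 + 10²))/3 = -⅔ + (31*(-372 + 100))/3 = -⅔ + (31*(-272))/3 = -⅔ + (⅓)*(-8432) = -⅔ - 8432/3 = -8434/3 ≈ -2811.3)
R - B(H) = -8434/3 - (-3 - 7*(-3)) = -8434/3 - (-3 + 21) = -8434/3 - 1*18 = -8434/3 - 18 = -8488/3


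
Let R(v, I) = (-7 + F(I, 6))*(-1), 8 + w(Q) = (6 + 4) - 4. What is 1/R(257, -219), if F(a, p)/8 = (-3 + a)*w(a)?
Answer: -1/3545 ≈ -0.00028209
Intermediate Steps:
w(Q) = -2 (w(Q) = -8 + ((6 + 4) - 4) = -8 + (10 - 4) = -8 + 6 = -2)
F(a, p) = 48 - 16*a (F(a, p) = 8*((-3 + a)*(-2)) = 8*(6 - 2*a) = 48 - 16*a)
R(v, I) = -41 + 16*I (R(v, I) = (-7 + (48 - 16*I))*(-1) = (41 - 16*I)*(-1) = -41 + 16*I)
1/R(257, -219) = 1/(-41 + 16*(-219)) = 1/(-41 - 3504) = 1/(-3545) = -1/3545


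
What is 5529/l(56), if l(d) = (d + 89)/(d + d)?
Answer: 619248/145 ≈ 4270.7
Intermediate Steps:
l(d) = (89 + d)/(2*d) (l(d) = (89 + d)/((2*d)) = (89 + d)*(1/(2*d)) = (89 + d)/(2*d))
5529/l(56) = 5529/(((1/2)*(89 + 56)/56)) = 5529/(((1/2)*(1/56)*145)) = 5529/(145/112) = 5529*(112/145) = 619248/145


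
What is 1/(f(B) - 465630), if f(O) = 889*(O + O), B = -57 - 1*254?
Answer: -1/1018588 ≈ -9.8175e-7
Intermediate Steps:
B = -311 (B = -57 - 254 = -311)
f(O) = 1778*O (f(O) = 889*(2*O) = 1778*O)
1/(f(B) - 465630) = 1/(1778*(-311) - 465630) = 1/(-552958 - 465630) = 1/(-1018588) = -1/1018588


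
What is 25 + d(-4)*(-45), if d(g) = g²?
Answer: -695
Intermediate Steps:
25 + d(-4)*(-45) = 25 + (-4)²*(-45) = 25 + 16*(-45) = 25 - 720 = -695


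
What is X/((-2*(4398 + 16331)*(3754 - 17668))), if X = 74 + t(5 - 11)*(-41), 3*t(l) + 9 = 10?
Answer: 181/1730539836 ≈ 1.0459e-7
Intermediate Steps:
t(l) = ⅓ (t(l) = -3 + (⅓)*10 = -3 + 10/3 = ⅓)
X = 181/3 (X = 74 + (⅓)*(-41) = 74 - 41/3 = 181/3 ≈ 60.333)
X/((-2*(4398 + 16331)*(3754 - 17668))) = 181/(3*((-2*(4398 + 16331)*(3754 - 17668)))) = 181/(3*((-41458*(-13914)))) = 181/(3*((-2*(-288423306)))) = (181/3)/576846612 = (181/3)*(1/576846612) = 181/1730539836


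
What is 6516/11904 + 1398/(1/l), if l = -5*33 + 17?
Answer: -205248225/992 ≈ -2.0690e+5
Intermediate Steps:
l = -148 (l = -165 + 17 = -148)
6516/11904 + 1398/(1/l) = 6516/11904 + 1398/(1/(-148)) = 6516*(1/11904) + 1398/(-1/148) = 543/992 + 1398*(-148) = 543/992 - 206904 = -205248225/992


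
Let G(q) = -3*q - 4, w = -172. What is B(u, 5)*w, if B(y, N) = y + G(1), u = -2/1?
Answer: 1548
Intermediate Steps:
G(q) = -4 - 3*q
u = -2 (u = -2*1 = -2)
B(y, N) = -7 + y (B(y, N) = y + (-4 - 3*1) = y + (-4 - 3) = y - 7 = -7 + y)
B(u, 5)*w = (-7 - 2)*(-172) = -9*(-172) = 1548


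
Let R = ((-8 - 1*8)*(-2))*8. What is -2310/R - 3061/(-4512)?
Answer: -150611/18048 ≈ -8.3450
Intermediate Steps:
R = 256 (R = ((-8 - 8)*(-2))*8 = -16*(-2)*8 = 32*8 = 256)
-2310/R - 3061/(-4512) = -2310/256 - 3061/(-4512) = -2310*1/256 - 3061*(-1/4512) = -1155/128 + 3061/4512 = -150611/18048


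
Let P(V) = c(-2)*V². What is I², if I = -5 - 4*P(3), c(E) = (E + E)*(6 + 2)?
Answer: 1315609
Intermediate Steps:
c(E) = 16*E (c(E) = (2*E)*8 = 16*E)
P(V) = -32*V² (P(V) = (16*(-2))*V² = -32*V²)
I = 1147 (I = -5 - (-128)*3² = -5 - (-128)*9 = -5 - 4*(-288) = -5 + 1152 = 1147)
I² = 1147² = 1315609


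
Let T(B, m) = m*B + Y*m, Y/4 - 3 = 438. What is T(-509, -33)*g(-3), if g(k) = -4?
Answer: 165660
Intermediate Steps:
Y = 1764 (Y = 12 + 4*438 = 12 + 1752 = 1764)
T(B, m) = 1764*m + B*m (T(B, m) = m*B + 1764*m = B*m + 1764*m = 1764*m + B*m)
T(-509, -33)*g(-3) = -33*(1764 - 509)*(-4) = -33*1255*(-4) = -41415*(-4) = 165660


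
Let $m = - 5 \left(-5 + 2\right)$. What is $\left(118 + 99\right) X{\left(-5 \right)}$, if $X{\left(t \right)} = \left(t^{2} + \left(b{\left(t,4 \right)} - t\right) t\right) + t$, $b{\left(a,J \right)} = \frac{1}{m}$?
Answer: $- \frac{3472}{3} \approx -1157.3$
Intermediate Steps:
$m = 15$ ($m = \left(-5\right) \left(-3\right) = 15$)
$b{\left(a,J \right)} = \frac{1}{15}$
$X{\left(t \right)} = t + t^{2} + t \left(\frac{1}{15} - t\right)$ ($X{\left(t \right)} = \left(t^{2} + \left(\frac{1}{15} - t\right) t\right) + t = \left(t^{2} + t \left(\frac{1}{15} - t\right)\right) + t = t + t^{2} + t \left(\frac{1}{15} - t\right)$)
$\left(118 + 99\right) X{\left(-5 \right)} = \left(118 + 99\right) \frac{16}{15} \left(-5\right) = 217 \left(- \frac{16}{3}\right) = - \frac{3472}{3}$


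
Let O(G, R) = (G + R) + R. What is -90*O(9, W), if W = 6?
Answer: -1890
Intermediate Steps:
O(G, R) = G + 2*R
-90*O(9, W) = -90*(9 + 2*6) = -90*(9 + 12) = -90*21 = -1890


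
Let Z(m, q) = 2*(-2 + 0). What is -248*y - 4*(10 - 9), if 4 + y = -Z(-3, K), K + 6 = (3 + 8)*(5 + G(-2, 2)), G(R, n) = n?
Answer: -4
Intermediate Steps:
K = 71 (K = -6 + (3 + 8)*(5 + 2) = -6 + 11*7 = -6 + 77 = 71)
Z(m, q) = -4 (Z(m, q) = 2*(-2) = -4)
y = 0 (y = -4 - 1*(-4) = -4 + 4 = 0)
-248*y - 4*(10 - 9) = -248*0 - 4*(10 - 9) = 0 - 4*1 = 0 - 4 = -4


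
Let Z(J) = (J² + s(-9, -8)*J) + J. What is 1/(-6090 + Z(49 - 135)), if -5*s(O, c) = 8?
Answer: 5/6788 ≈ 0.00073659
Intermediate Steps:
s(O, c) = -8/5 (s(O, c) = -⅕*8 = -8/5)
Z(J) = J² - 3*J/5 (Z(J) = (J² - 8*J/5) + J = J² - 3*J/5)
1/(-6090 + Z(49 - 135)) = 1/(-6090 + (49 - 135)*(-3 + 5*(49 - 135))/5) = 1/(-6090 + (⅕)*(-86)*(-3 + 5*(-86))) = 1/(-6090 + (⅕)*(-86)*(-3 - 430)) = 1/(-6090 + (⅕)*(-86)*(-433)) = 1/(-6090 + 37238/5) = 1/(6788/5) = 5/6788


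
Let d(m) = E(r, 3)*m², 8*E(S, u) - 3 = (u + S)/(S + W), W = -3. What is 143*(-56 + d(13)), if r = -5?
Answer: 57915/32 ≈ 1809.8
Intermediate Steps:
E(S, u) = 3/8 + (S + u)/(8*(-3 + S)) (E(S, u) = 3/8 + ((u + S)/(S - 3))/8 = 3/8 + ((S + u)/(-3 + S))/8 = 3/8 + (S + u)/(8*(-3 + S)))
d(m) = 13*m²/32 (d(m) = ((-9 + 3 + 4*(-5))/(8*(-3 - 5)))*m² = ((⅛)*(-9 + 3 - 20)/(-8))*m² = ((⅛)*(-⅛)*(-26))*m² = 13*m²/32)
143*(-56 + d(13)) = 143*(-56 + (13/32)*13²) = 143*(-56 + (13/32)*169) = 143*(-56 + 2197/32) = 143*(405/32) = 57915/32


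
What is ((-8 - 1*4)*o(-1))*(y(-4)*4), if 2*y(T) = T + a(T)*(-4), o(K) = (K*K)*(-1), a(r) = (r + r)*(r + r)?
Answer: -6240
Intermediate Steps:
a(r) = 4*r**2 (a(r) = (2*r)*(2*r) = 4*r**2)
o(K) = -K**2 (o(K) = K**2*(-1) = -K**2)
y(T) = T/2 - 8*T**2 (y(T) = (T + (4*T**2)*(-4))/2 = (T - 16*T**2)/2 = T/2 - 8*T**2)
((-8 - 1*4)*o(-1))*(y(-4)*4) = ((-8 - 1*4)*(-1*(-1)**2))*(((1/2)*(-4)*(1 - 16*(-4)))*4) = ((-8 - 4)*(-1*1))*(((1/2)*(-4)*(1 + 64))*4) = (-12*(-1))*(((1/2)*(-4)*65)*4) = 12*(-130*4) = 12*(-520) = -6240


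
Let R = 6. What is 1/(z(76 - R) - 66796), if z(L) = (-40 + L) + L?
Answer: -1/66696 ≈ -1.4993e-5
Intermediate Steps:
z(L) = -40 + 2*L
1/(z(76 - R) - 66796) = 1/((-40 + 2*(76 - 1*6)) - 66796) = 1/((-40 + 2*(76 - 6)) - 66796) = 1/((-40 + 2*70) - 66796) = 1/((-40 + 140) - 66796) = 1/(100 - 66796) = 1/(-66696) = -1/66696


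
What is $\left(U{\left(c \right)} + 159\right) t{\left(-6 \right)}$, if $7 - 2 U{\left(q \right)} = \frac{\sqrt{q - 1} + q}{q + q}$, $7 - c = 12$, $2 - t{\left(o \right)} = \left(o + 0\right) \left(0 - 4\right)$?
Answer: $- \frac{7139}{2} - \frac{11 i \sqrt{6}}{10} \approx -3569.5 - 2.6944 i$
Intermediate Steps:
$t{\left(o \right)} = 2 + 4 o$ ($t{\left(o \right)} = 2 - \left(o + 0\right) \left(0 - 4\right) = 2 - o \left(-4\right) = 2 - - 4 o = 2 + 4 o$)
$c = -5$ ($c = 7 - 12 = -5$)
$U{\left(q \right)} = \frac{7}{2} - \frac{q + \sqrt{-1 + q}}{4 q}$ ($U{\left(q \right)} = \frac{7}{2} - \frac{\frac{1}{q + q} \left(\sqrt{q - 1} + q\right)}{2} = \frac{7}{2} - \frac{\frac{1}{2 q} \left(\sqrt{-1 + q} + q\right)}{2} = \frac{7}{2} - \frac{\frac{1}{2 q} \left(q + \sqrt{-1 + q}\right)}{2} = \frac{7}{2} - \frac{\frac{1}{2} \frac{1}{q} \left(q + \sqrt{-1 + q}\right)}{2} = \frac{7}{2} - \frac{q + \sqrt{-1 + q}}{4 q}$)
$\left(U{\left(c \right)} + 159\right) t{\left(-6 \right)} = \left(\frac{- \sqrt{-1 - 5} + 13 \left(-5\right)}{4 \left(-5\right)} + 159\right) \left(2 + 4 \left(-6\right)\right) = \left(\frac{1}{4} \left(- \frac{1}{5}\right) \left(- \sqrt{-6} - 65\right) + 159\right) \left(2 - 24\right) = \left(\frac{1}{4} \left(- \frac{1}{5}\right) \left(- i \sqrt{6} - 65\right) + 159\right) \left(-22\right) = \left(\frac{1}{4} \left(- \frac{1}{5}\right) \left(-65 - i \sqrt{6}\right) + 159\right) \left(-22\right) = \left(\left(\frac{13}{4} + \frac{i \sqrt{6}}{20}\right) + 159\right) \left(-22\right) = \left(\frac{649}{4} + \frac{i \sqrt{6}}{20}\right) \left(-22\right) = - \frac{7139}{2} - \frac{11 i \sqrt{6}}{10}$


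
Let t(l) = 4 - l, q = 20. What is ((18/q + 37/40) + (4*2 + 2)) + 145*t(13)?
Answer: -51727/40 ≈ -1293.2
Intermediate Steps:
((18/q + 37/40) + (4*2 + 2)) + 145*t(13) = ((18/20 + 37/40) + (4*2 + 2)) + 145*(4 - 1*13) = ((18*(1/20) + 37*(1/40)) + (8 + 2)) + 145*(4 - 13) = ((9/10 + 37/40) + 10) + 145*(-9) = (73/40 + 10) - 1305 = 473/40 - 1305 = -51727/40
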